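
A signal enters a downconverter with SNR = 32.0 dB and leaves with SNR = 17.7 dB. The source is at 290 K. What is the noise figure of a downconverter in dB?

14.3 dB

NF (dB) = SNR_in(dB) − SNR_out(dB) when the source is at T₀
NF = 32.0 − 17.7 = 14.3 dB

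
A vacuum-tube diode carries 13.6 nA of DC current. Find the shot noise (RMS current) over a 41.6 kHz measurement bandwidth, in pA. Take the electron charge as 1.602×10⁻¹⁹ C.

I_n = √(2qI·B)
2qI·B = 2 × 1.602×10⁻¹⁹ × 1.36×10⁻⁸ × 4.16×10⁴ = 1.81×10⁻²² A²
I_n = √(1.81×10⁻²²) = 1.35×10⁻¹¹ A = 13.5 pA

13.5 pA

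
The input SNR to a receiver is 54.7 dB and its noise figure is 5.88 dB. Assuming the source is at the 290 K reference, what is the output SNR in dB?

By definition F = SNR_in/SNR_out, so in dB: SNR_out = SNR_in − NF
SNR_out = 54.7 − 5.88 = 48.82 dB

48.82 dB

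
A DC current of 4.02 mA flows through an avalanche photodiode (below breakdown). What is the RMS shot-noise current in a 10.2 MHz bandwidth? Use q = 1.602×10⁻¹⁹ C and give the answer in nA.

I_n = √(2qI·B)
2qI·B = 2 × 1.602×10⁻¹⁹ × 4.02×10⁻³ × 1.02×10⁷ = 1.31×10⁻¹⁴ A²
I_n = √(1.31×10⁻¹⁴) = 1.15×10⁻⁷ A = 115 nA

115 nA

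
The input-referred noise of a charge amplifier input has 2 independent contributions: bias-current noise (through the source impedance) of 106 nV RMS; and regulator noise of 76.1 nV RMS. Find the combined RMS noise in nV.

Uncorrelated sources add in power (mean-square): V_tot = √(ΣV_i²)
V_tot = √[(1.06×10⁻⁷)² + (7.61×10⁻⁸)²] = 1.30×10⁻⁷ V = 130 nV

130 nV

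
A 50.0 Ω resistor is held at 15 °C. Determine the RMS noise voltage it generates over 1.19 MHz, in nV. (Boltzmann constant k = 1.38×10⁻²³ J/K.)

T = 15 °C + 273.15 = 288.15 K
V_n = √(4kTRB)
4kTRB = 4 × 1.38×10⁻²³ × 288.15 × 5.00×10¹ × 1.19×10⁶ = 9.46×10⁻¹³ V²
V_n = √(9.46×10⁻¹³) = 9.73×10⁻⁷ V = 973 nV

973 nV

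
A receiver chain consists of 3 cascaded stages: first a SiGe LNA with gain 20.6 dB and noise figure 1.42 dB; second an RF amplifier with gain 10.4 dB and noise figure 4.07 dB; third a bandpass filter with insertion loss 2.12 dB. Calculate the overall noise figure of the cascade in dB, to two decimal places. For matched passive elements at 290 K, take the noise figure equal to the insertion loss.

1.46 dB

Convert to linear (a loss of L dB is a gain of −L dB): F_i = 10^(NF_i/10), G_i = 10^(G_i,dB/10)
  Stage 1: F_1 = 10^(1.42/10) = 1.387, G_1 = 10^(20.6/10) = 114.8
  Stage 2: F_2 = 10^(4.07/10) = 2.553, G_2 = 10^(10.4/10) = 10.96
  Stage 3: F_3 = 10^(2.12/10) = 1.629, G_3 = 10^(−2.12/10) = 0.6138
Friis cascade:
  F = 1.387 + (2.553 − 1)/114.8 + (1.629 − 1)/1259 = 1.401
NF = 10 log₁₀(1.401) = 1.46 dB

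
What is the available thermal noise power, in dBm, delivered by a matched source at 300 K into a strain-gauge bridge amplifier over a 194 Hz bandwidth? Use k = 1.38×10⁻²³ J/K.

P_n = kTB = 1.38×10⁻²³ × 300 × 1.94×10² = 8.03×10⁻¹⁹ W
In dBm: 10 log₁₀(8.03×10⁻¹⁹ / 10⁻³) = −151.0 dBm

−151.0 dBm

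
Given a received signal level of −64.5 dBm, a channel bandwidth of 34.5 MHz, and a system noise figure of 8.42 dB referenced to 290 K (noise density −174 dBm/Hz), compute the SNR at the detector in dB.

Noise floor: N = −174 + 10 log₁₀(B) + NF
10 log₁₀(3.45×10⁷) = 75.38 dB
N = −174 + 75.38 + 8.42 = −90.20 dBm
SNR = P_sig − N = −64.5 − (−90.20) = 25.70 dB → 25.7 dB

25.7 dB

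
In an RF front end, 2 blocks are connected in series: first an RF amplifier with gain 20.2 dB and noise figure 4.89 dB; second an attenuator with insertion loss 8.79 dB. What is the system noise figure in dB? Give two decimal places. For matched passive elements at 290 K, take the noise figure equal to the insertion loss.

Convert to linear (a loss of L dB is a gain of −L dB): F_i = 10^(NF_i/10), G_i = 10^(G_i,dB/10)
  Stage 1: F_1 = 10^(4.89/10) = 3.083, G_1 = 10^(20.2/10) = 104.7
  Stage 2: F_2 = 10^(8.79/10) = 7.568, G_2 = 10^(−8.79/10) = 0.1321
Friis cascade:
  F = 3.083 + (7.568 − 1)/104.7 = 3.146
NF = 10 log₁₀(3.146) = 4.98 dB

4.98 dB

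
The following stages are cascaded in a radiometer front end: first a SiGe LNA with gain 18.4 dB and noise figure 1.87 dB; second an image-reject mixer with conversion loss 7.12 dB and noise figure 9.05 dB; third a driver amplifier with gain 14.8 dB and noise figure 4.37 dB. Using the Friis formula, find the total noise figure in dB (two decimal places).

Convert to linear (a loss of L dB is a gain of −L dB): F_i = 10^(NF_i/10), G_i = 10^(G_i,dB/10)
  Stage 1: F_1 = 10^(1.87/10) = 1.538, G_1 = 10^(18.4/10) = 69.18
  Stage 2: F_2 = 10^(9.05/10) = 8.035, G_2 = 10^(−7.12/10) = 0.1941
  Stage 3: F_3 = 10^(4.37/10) = 2.735, G_3 = 10^(14.8/10) = 30.20
Friis cascade:
  F = 1.538 + (8.035 − 1)/69.18 + (2.735 − 1)/13.43 = 1.769
NF = 10 log₁₀(1.769) = 2.48 dB

2.48 dB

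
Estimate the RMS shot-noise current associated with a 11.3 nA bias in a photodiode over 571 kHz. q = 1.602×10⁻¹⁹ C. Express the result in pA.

I_n = √(2qI·B)
2qI·B = 2 × 1.602×10⁻¹⁹ × 1.13×10⁻⁸ × 5.71×10⁵ = 2.07×10⁻²¹ A²
I_n = √(2.07×10⁻²¹) = 4.55×10⁻¹¹ A = 45.5 pA

45.5 pA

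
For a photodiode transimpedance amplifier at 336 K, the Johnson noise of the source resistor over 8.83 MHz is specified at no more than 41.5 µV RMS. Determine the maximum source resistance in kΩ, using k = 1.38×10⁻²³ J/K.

10.5 kΩ

Johnson–Nyquist: V_n = √(4kTRB) ⇒ R = V_n² / (4kTB)
4kTB = 4 × 1.38×10⁻²³ × 336 × 8.83×10⁶ = 1.64×10⁻¹³
R = (4.15×10⁻⁵)² / 1.64×10⁻¹³ = 1.05×10⁴ Ω = 10.5 kΩ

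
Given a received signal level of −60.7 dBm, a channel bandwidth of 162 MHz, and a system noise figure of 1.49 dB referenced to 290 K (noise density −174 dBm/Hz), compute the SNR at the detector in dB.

Noise floor: N = −174 + 10 log₁₀(B) + NF
10 log₁₀(1.62×10⁸) = 82.1 dB
N = −174 + 82.1 + 1.49 = −90.41 dBm
SNR = P_sig − N = −60.7 − (−90.41) = 29.71 dB → 29.7 dB

29.7 dB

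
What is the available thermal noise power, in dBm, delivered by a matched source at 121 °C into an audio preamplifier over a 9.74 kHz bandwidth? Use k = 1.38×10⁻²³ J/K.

T = 121 °C + 273.15 = 394.15 K
P_n = kTB = 1.38×10⁻²³ × 394.15 × 9.74×10³ = 5.30×10⁻¹⁷ W
In dBm: 10 log₁₀(5.30×10⁻¹⁷ / 10⁻³) = −132.8 dBm

−132.8 dBm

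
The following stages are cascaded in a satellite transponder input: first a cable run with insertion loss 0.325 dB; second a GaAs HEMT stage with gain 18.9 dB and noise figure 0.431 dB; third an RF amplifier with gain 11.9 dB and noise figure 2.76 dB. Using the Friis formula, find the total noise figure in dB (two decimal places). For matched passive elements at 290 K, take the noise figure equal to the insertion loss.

0.80 dB

Convert to linear (a loss of L dB is a gain of −L dB): F_i = 10^(NF_i/10), G_i = 10^(G_i,dB/10)
  Stage 1: F_1 = 10^(0.325/10) = 1.078, G_1 = 10^(−0.325/10) = 0.9279
  Stage 2: F_2 = 10^(0.431/10) = 1.104, G_2 = 10^(18.9/10) = 77.62
  Stage 3: F_3 = 10^(2.76/10) = 1.888, G_3 = 10^(11.9/10) = 15.49
Friis cascade:
  F = 1.078 + (1.104 − 1)/0.9279 + (1.888 − 1)/72.03 = 1.202
NF = 10 log₁₀(1.202) = 0.80 dB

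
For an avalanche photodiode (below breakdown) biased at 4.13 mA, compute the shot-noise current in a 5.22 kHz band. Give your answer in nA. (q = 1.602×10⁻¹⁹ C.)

I_n = √(2qI·B)
2qI·B = 2 × 1.602×10⁻¹⁹ × 4.13×10⁻³ × 5.22×10³ = 6.91×10⁻¹⁸ A²
I_n = √(6.91×10⁻¹⁸) = 2.63×10⁻⁹ A = 2.63 nA

2.63 nA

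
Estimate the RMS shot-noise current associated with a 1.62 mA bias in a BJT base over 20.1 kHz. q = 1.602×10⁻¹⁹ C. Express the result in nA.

I_n = √(2qI·B)
2qI·B = 2 × 1.602×10⁻¹⁹ × 1.62×10⁻³ × 2.01×10⁴ = 1.04×10⁻¹⁷ A²
I_n = √(1.04×10⁻¹⁷) = 3.23×10⁻⁹ A = 3.23 nA

3.23 nA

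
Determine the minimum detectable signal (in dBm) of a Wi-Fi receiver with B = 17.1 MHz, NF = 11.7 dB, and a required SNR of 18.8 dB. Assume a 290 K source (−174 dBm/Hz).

Sensitivity = −174 + 10 log₁₀(B) + NF + SNR_min
= −174 + 72.33 + 11.7 + 18.8
= −71.17 dBm → −71.2 dBm

−71.2 dBm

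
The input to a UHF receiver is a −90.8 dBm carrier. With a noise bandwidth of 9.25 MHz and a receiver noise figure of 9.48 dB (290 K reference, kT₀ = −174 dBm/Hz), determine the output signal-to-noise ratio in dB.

4.1 dB

Noise floor: N = −174 + 10 log₁₀(B) + NF
10 log₁₀(9.25×10⁶) = 69.66 dB
N = −174 + 69.66 + 9.48 = −94.86 dBm
SNR = P_sig − N = −90.8 − (−94.86) = 4.06 dB → 4.1 dB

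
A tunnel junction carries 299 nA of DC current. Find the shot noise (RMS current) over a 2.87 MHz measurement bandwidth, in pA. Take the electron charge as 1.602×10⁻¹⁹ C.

524 pA

I_n = √(2qI·B)
2qI·B = 2 × 1.602×10⁻¹⁹ × 2.99×10⁻⁷ × 2.87×10⁶ = 2.75×10⁻¹⁹ A²
I_n = √(2.75×10⁻¹⁹) = 5.24×10⁻¹⁰ A = 524 pA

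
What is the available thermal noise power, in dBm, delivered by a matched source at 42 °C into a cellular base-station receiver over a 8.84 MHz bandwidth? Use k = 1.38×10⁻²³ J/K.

−104.2 dBm

T = 42 °C + 273.15 = 315.15 K
P_n = kTB = 1.38×10⁻²³ × 315.15 × 8.84×10⁶ = 3.84×10⁻¹⁴ W
In dBm: 10 log₁₀(3.84×10⁻¹⁴ / 10⁻³) = −104.2 dBm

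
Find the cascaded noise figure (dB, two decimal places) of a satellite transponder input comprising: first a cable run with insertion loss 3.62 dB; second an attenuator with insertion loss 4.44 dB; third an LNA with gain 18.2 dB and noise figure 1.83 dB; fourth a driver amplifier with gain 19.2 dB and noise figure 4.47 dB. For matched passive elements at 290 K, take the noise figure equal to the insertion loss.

Convert to linear (a loss of L dB is a gain of −L dB): F_i = 10^(NF_i/10), G_i = 10^(G_i,dB/10)
  Stage 1: F_1 = 10^(3.62/10) = 2.301, G_1 = 10^(−3.62/10) = 0.4345
  Stage 2: F_2 = 10^(4.44/10) = 2.780, G_2 = 10^(−4.44/10) = 0.3597
  Stage 3: F_3 = 10^(1.83/10) = 1.524, G_3 = 10^(18.2/10) = 66.07
  Stage 4: F_4 = 10^(4.47/10) = 2.799, G_4 = 10^(19.2/10) = 83.18
Friis cascade:
  F = 2.301 + (2.780 − 1)/0.4345 + (1.524 − 1)/0.1563 + (2.799 − 1)/10.33 = 9.924
NF = 10 log₁₀(9.924) = 9.97 dB

9.97 dB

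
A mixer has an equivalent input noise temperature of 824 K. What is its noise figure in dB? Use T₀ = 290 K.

5.84 dB

F = 1 + T_e/T₀ = 1 + 824/290 = 3.84138
NF = 10 log₁₀(3.84138) = 5.84 dB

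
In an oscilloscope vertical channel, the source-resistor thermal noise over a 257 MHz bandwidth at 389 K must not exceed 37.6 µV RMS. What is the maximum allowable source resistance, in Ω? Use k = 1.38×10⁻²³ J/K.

Johnson–Nyquist: V_n = √(4kTRB) ⇒ R = V_n² / (4kTB)
4kTB = 4 × 1.38×10⁻²³ × 389 × 2.57×10⁸ = 5.52×10⁻¹²
R = (3.76×10⁻⁵)² / 5.52×10⁻¹² = 2.56×10² Ω = 256 Ω

256 Ω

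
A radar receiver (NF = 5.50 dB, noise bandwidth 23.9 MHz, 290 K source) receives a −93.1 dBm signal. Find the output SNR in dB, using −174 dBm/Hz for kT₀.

Noise floor: N = −174 + 10 log₁₀(B) + NF
10 log₁₀(2.39×10⁷) = 73.78 dB
N = −174 + 73.78 + 5.50 = −94.72 dBm
SNR = P_sig − N = −93.1 − (−94.72) = 1.62 dB → 1.6 dB

1.6 dB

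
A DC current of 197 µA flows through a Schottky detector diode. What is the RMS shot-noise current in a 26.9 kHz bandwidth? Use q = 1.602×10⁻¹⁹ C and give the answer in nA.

I_n = √(2qI·B)
2qI·B = 2 × 1.602×10⁻¹⁹ × 1.97×10⁻⁴ × 2.69×10⁴ = 1.70×10⁻¹⁸ A²
I_n = √(1.70×10⁻¹⁸) = 1.30×10⁻⁹ A = 1.30 nA

1.30 nA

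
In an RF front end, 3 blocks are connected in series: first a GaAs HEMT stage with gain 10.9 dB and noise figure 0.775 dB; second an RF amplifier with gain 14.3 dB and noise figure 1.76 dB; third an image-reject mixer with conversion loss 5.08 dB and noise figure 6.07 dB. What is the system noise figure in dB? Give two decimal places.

0.95 dB

Convert to linear (a loss of L dB is a gain of −L dB): F_i = 10^(NF_i/10), G_i = 10^(G_i,dB/10)
  Stage 1: F_1 = 10^(0.775/10) = 1.195, G_1 = 10^(10.9/10) = 12.30
  Stage 2: F_2 = 10^(1.76/10) = 1.500, G_2 = 10^(14.3/10) = 26.92
  Stage 3: F_3 = 10^(6.07/10) = 4.046, G_3 = 10^(−5.08/10) = 0.3105
Friis cascade:
  F = 1.195 + (1.500 − 1)/12.30 + (4.046 − 1)/331.1 = 1.245
NF = 10 log₁₀(1.245) = 0.95 dB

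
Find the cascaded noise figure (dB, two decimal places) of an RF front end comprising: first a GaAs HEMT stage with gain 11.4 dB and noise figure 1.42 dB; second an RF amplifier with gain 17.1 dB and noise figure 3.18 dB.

1.66 dB

Convert to linear (a loss of L dB is a gain of −L dB): F_i = 10^(NF_i/10), G_i = 10^(G_i,dB/10)
  Stage 1: F_1 = 10^(1.42/10) = 1.387, G_1 = 10^(11.4/10) = 13.80
  Stage 2: F_2 = 10^(3.18/10) = 2.080, G_2 = 10^(17.1/10) = 51.29
Friis cascade:
  F = 1.387 + (2.080 − 1)/13.80 = 1.465
NF = 10 log₁₀(1.465) = 1.66 dB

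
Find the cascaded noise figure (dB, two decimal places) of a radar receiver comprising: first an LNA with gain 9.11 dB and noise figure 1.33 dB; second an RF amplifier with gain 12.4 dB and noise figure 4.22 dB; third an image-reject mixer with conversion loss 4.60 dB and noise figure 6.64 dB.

Convert to linear (a loss of L dB is a gain of −L dB): F_i = 10^(NF_i/10), G_i = 10^(G_i,dB/10)
  Stage 1: F_1 = 10^(1.33/10) = 1.358, G_1 = 10^(9.11/10) = 8.147
  Stage 2: F_2 = 10^(4.22/10) = 2.642, G_2 = 10^(12.4/10) = 17.38
  Stage 3: F_3 = 10^(6.64/10) = 4.613, G_3 = 10^(−4.60/10) = 0.3467
Friis cascade:
  F = 1.358 + (2.642 − 1)/8.147 + (4.613 − 1)/141.6 = 1.585
NF = 10 log₁₀(1.585) = 2.00 dB

2.00 dB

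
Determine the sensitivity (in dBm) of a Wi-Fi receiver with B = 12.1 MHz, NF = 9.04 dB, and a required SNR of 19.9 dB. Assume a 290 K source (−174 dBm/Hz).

−74.2 dBm

Sensitivity = −174 + 10 log₁₀(B) + NF + SNR_min
= −174 + 70.83 + 9.04 + 19.9
= −74.23 dBm → −74.2 dBm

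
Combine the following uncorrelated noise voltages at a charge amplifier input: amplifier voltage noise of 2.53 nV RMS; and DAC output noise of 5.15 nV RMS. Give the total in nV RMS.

Uncorrelated sources add in power (mean-square): V_tot = √(ΣV_i²)
V_tot = √[(2.53×10⁻⁹)² + (5.15×10⁻⁹)²] = 5.74×10⁻⁹ V = 5.74 nV

5.74 nV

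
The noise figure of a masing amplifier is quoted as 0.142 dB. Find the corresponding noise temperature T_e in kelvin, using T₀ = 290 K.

F = 10^(0.142/10) = 1.03324
T_e = (F − 1)·T₀ = (1.03324 − 1) × 290 = 9.64 K

9.64 K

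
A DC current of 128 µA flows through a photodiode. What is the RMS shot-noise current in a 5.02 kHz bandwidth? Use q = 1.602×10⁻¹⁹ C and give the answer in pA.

454 pA

I_n = √(2qI·B)
2qI·B = 2 × 1.602×10⁻¹⁹ × 1.28×10⁻⁴ × 5.02×10³ = 2.06×10⁻¹⁹ A²
I_n = √(2.06×10⁻¹⁹) = 4.54×10⁻¹⁰ A = 454 pA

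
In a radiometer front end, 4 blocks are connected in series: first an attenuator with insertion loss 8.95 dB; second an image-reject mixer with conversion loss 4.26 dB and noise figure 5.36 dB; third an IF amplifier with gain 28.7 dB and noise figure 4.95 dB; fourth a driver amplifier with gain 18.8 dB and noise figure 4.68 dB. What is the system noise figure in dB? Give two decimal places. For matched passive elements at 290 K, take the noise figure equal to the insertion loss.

18.55 dB

Convert to linear (a loss of L dB is a gain of −L dB): F_i = 10^(NF_i/10), G_i = 10^(G_i,dB/10)
  Stage 1: F_1 = 10^(8.95/10) = 7.852, G_1 = 10^(−8.95/10) = 0.1274
  Stage 2: F_2 = 10^(5.36/10) = 3.436, G_2 = 10^(−4.26/10) = 0.3750
  Stage 3: F_3 = 10^(4.95/10) = 3.126, G_3 = 10^(28.7/10) = 741.3
  Stage 4: F_4 = 10^(4.68/10) = 2.938, G_4 = 10^(18.8/10) = 75.86
Friis cascade:
  F = 7.852 + (3.436 − 1)/0.1274 + (3.126 − 1)/0.04775 + (2.938 − 1)/35.40 = 71.55
NF = 10 log₁₀(71.55) = 18.55 dB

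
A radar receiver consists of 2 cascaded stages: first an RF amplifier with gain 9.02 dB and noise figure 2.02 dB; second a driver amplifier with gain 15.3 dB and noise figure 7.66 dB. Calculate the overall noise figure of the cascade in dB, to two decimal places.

Convert to linear (a loss of L dB is a gain of −L dB): F_i = 10^(NF_i/10), G_i = 10^(G_i,dB/10)
  Stage 1: F_1 = 10^(2.02/10) = 1.592, G_1 = 10^(9.02/10) = 7.980
  Stage 2: F_2 = 10^(7.66/10) = 5.834, G_2 = 10^(15.3/10) = 33.88
Friis cascade:
  F = 1.592 + (5.834 − 1)/7.980 = 2.198
NF = 10 log₁₀(2.198) = 3.42 dB

3.42 dB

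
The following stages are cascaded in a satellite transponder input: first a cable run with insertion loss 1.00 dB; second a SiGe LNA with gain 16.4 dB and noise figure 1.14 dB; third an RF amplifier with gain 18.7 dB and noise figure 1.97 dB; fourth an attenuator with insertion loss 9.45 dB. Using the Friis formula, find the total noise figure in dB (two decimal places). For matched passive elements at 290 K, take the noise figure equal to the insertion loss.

Convert to linear (a loss of L dB is a gain of −L dB): F_i = 10^(NF_i/10), G_i = 10^(G_i,dB/10)
  Stage 1: F_1 = 10^(1.00/10) = 1.259, G_1 = 10^(−1.00/10) = 0.7943
  Stage 2: F_2 = 10^(1.14/10) = 1.300, G_2 = 10^(16.4/10) = 43.65
  Stage 3: F_3 = 10^(1.97/10) = 1.574, G_3 = 10^(18.7/10) = 74.13
  Stage 4: F_4 = 10^(9.45/10) = 8.810, G_4 = 10^(−9.45/10) = 0.1135
Friis cascade:
  F = 1.259 + (1.300 − 1)/0.7943 + (1.574 − 1)/34.67 + (8.810 − 1)/2570 = 1.656
NF = 10 log₁₀(1.656) = 2.19 dB

2.19 dB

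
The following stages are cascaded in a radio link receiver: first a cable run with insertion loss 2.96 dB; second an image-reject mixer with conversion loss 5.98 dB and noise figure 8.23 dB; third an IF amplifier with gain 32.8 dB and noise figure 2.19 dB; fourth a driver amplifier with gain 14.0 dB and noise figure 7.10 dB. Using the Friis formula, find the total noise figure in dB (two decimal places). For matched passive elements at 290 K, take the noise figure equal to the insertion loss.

12.63 dB

Convert to linear (a loss of L dB is a gain of −L dB): F_i = 10^(NF_i/10), G_i = 10^(G_i,dB/10)
  Stage 1: F_1 = 10^(2.96/10) = 1.977, G_1 = 10^(−2.96/10) = 0.5058
  Stage 2: F_2 = 10^(8.23/10) = 6.653, G_2 = 10^(−5.98/10) = 0.2523
  Stage 3: F_3 = 10^(2.19/10) = 1.656, G_3 = 10^(32.8/10) = 1905
  Stage 4: F_4 = 10^(7.10/10) = 5.129, G_4 = 10^(14.0/10) = 25.12
Friis cascade:
  F = 1.977 + (6.653 − 1)/0.5058 + (1.656 − 1)/0.1276 + (5.129 − 1)/243.2 = 18.31
NF = 10 log₁₀(18.31) = 12.63 dB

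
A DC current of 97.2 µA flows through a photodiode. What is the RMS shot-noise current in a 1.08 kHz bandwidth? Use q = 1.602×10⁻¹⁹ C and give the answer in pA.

I_n = √(2qI·B)
2qI·B = 2 × 1.602×10⁻¹⁹ × 9.72×10⁻⁵ × 1.08×10³ = 3.36×10⁻²⁰ A²
I_n = √(3.36×10⁻²⁰) = 1.83×10⁻¹⁰ A = 183 pA

183 pA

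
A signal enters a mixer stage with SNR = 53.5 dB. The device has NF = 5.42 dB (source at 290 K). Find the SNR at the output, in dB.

48.08 dB

By definition F = SNR_in/SNR_out, so in dB: SNR_out = SNR_in − NF
SNR_out = 53.5 − 5.42 = 48.08 dB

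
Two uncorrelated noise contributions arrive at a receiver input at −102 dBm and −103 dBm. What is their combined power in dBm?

−99.5 dBm

Convert to linear, add, convert back:
P₁ = 6.31×10⁻¹⁴ W, P₂ = 5.01×10⁻¹⁴ W
P_tot = 1.13×10⁻¹³ W → 10 log₁₀(P_tot / 10⁻³) = −99.5 dBm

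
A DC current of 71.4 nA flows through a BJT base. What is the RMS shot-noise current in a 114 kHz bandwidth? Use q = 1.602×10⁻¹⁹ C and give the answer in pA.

I_n = √(2qI·B)
2qI·B = 2 × 1.602×10⁻¹⁹ × 7.14×10⁻⁸ × 1.14×10⁵ = 2.61×10⁻²¹ A²
I_n = √(2.61×10⁻²¹) = 5.11×10⁻¹¹ A = 51.1 pA

51.1 pA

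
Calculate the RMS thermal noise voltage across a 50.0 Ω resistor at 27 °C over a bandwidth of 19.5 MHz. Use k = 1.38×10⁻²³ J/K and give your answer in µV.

4.02 µV

T = 27 °C + 273.15 = 300.15 K
V_n = √(4kTRB)
4kTRB = 4 × 1.38×10⁻²³ × 300.15 × 5.00×10¹ × 1.95×10⁷ = 1.62×10⁻¹¹ V²
V_n = √(1.62×10⁻¹¹) = 4.02×10⁻⁶ V = 4.02 µV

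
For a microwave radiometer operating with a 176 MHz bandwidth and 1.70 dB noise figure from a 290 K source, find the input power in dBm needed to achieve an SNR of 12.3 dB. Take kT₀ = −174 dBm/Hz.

−77.5 dBm

Sensitivity = −174 + 10 log₁₀(B) + NF + SNR_min
= −174 + 82.46 + 1.70 + 12.3
= −77.54 dBm → −77.5 dBm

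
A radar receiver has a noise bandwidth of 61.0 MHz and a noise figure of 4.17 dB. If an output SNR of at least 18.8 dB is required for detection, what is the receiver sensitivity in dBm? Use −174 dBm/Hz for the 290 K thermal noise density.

Sensitivity = −174 + 10 log₁₀(B) + NF + SNR_min
= −174 + 77.85 + 4.17 + 18.8
= −73.18 dBm → −73.2 dBm

−73.2 dBm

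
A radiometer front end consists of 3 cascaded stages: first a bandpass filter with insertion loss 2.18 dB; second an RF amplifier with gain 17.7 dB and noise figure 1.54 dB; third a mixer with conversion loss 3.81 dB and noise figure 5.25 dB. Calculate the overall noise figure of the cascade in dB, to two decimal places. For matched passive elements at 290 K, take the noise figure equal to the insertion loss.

Convert to linear (a loss of L dB is a gain of −L dB): F_i = 10^(NF_i/10), G_i = 10^(G_i,dB/10)
  Stage 1: F_1 = 10^(2.18/10) = 1.652, G_1 = 10^(−2.18/10) = 0.6053
  Stage 2: F_2 = 10^(1.54/10) = 1.426, G_2 = 10^(17.7/10) = 58.88
  Stage 3: F_3 = 10^(5.25/10) = 3.350, G_3 = 10^(−3.81/10) = 0.4159
Friis cascade:
  F = 1.652 + (1.426 − 1)/0.6053 + (3.350 − 1)/35.65 = 2.421
NF = 10 log₁₀(2.421) = 3.84 dB

3.84 dB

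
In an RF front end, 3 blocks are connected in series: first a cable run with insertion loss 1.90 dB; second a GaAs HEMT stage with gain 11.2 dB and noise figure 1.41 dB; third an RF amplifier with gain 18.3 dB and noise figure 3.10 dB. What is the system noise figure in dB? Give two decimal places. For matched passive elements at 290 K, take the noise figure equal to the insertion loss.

3.55 dB

Convert to linear (a loss of L dB is a gain of −L dB): F_i = 10^(NF_i/10), G_i = 10^(G_i,dB/10)
  Stage 1: F_1 = 10^(1.90/10) = 1.549, G_1 = 10^(−1.90/10) = 0.6457
  Stage 2: F_2 = 10^(1.41/10) = 1.384, G_2 = 10^(11.2/10) = 13.18
  Stage 3: F_3 = 10^(3.10/10) = 2.042, G_3 = 10^(18.3/10) = 67.61
Friis cascade:
  F = 1.549 + (1.384 − 1)/0.6457 + (2.042 − 1)/8.511 = 2.265
NF = 10 log₁₀(2.265) = 3.55 dB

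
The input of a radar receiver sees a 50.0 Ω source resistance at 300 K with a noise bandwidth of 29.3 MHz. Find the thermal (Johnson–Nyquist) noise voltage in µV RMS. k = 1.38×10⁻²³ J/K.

V_n = √(4kTRB)
4kTRB = 4 × 1.38×10⁻²³ × 300 × 5.00×10¹ × 2.93×10⁷ = 2.43×10⁻¹¹ V²
V_n = √(2.43×10⁻¹¹) = 4.93×10⁻⁶ V = 4.93 µV

4.93 µV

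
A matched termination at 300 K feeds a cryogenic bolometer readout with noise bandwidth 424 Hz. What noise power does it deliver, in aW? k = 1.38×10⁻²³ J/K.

P_n = kTB = 1.38×10⁻²³ × 300 × 4.24×10² = 1.76×10⁻¹⁸ W = 1.76 aW

1.76 aW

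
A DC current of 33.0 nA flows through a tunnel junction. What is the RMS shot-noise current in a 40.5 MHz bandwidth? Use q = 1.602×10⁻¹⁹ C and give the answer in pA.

654 pA

I_n = √(2qI·B)
2qI·B = 2 × 1.602×10⁻¹⁹ × 3.30×10⁻⁸ × 4.05×10⁷ = 4.28×10⁻¹⁹ A²
I_n = √(4.28×10⁻¹⁹) = 6.54×10⁻¹⁰ A = 654 pA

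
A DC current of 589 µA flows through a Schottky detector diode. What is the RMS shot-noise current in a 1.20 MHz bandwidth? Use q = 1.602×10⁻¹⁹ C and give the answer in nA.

15.0 nA

I_n = √(2qI·B)
2qI·B = 2 × 1.602×10⁻¹⁹ × 5.89×10⁻⁴ × 1.20×10⁶ = 2.26×10⁻¹⁶ A²
I_n = √(2.26×10⁻¹⁶) = 1.50×10⁻⁸ A = 15.0 nA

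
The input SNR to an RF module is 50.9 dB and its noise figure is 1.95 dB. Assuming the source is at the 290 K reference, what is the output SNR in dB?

48.95 dB

By definition F = SNR_in/SNR_out, so in dB: SNR_out = SNR_in − NF
SNR_out = 50.9 − 1.95 = 48.95 dB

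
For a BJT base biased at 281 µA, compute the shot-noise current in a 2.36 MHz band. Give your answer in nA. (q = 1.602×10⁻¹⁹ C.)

I_n = √(2qI·B)
2qI·B = 2 × 1.602×10⁻¹⁹ × 2.81×10⁻⁴ × 2.36×10⁶ = 2.12×10⁻¹⁶ A²
I_n = √(2.12×10⁻¹⁶) = 1.46×10⁻⁸ A = 14.6 nA

14.6 nA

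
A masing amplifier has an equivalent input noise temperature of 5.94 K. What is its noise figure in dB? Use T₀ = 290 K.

0.088 dB

F = 1 + T_e/T₀ = 1 + 5.94/290 = 1.02048
NF = 10 log₁₀(1.02048) = 0.088 dB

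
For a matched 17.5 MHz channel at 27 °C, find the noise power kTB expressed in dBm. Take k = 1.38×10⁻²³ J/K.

−101.4 dBm

T = 27 °C + 273.15 = 300.15 K
P_n = kTB = 1.38×10⁻²³ × 300.15 × 1.75×10⁷ = 7.25×10⁻¹⁴ W
In dBm: 10 log₁₀(7.25×10⁻¹⁴ / 10⁻³) = −101.4 dBm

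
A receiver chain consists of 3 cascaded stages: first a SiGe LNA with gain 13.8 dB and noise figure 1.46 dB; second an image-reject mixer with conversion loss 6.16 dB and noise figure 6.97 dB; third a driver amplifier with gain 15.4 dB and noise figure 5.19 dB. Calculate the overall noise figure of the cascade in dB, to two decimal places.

Convert to linear (a loss of L dB is a gain of −L dB): F_i = 10^(NF_i/10), G_i = 10^(G_i,dB/10)
  Stage 1: F_1 = 10^(1.46/10) = 1.400, G_1 = 10^(13.8/10) = 23.99
  Stage 2: F_2 = 10^(6.97/10) = 4.977, G_2 = 10^(−6.16/10) = 0.2421
  Stage 3: F_3 = 10^(5.19/10) = 3.304, G_3 = 10^(15.4/10) = 34.67
Friis cascade:
  F = 1.400 + (4.977 − 1)/23.99 + (3.304 − 1)/5.808 = 1.962
NF = 10 log₁₀(1.962) = 2.93 dB

2.93 dB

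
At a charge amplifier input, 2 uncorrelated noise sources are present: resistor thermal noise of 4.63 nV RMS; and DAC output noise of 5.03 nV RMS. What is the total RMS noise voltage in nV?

Uncorrelated sources add in power (mean-square): V_tot = √(ΣV_i²)
V_tot = √[(4.63×10⁻⁹)² + (5.03×10⁻⁹)²] = 6.84×10⁻⁹ V = 6.84 nV

6.84 nV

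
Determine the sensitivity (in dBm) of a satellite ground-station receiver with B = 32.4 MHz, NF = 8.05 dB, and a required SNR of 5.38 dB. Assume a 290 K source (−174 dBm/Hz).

−85.5 dBm

Sensitivity = −174 + 10 log₁₀(B) + NF + SNR_min
= −174 + 75.11 + 8.05 + 5.38
= −85.46 dBm → −85.5 dBm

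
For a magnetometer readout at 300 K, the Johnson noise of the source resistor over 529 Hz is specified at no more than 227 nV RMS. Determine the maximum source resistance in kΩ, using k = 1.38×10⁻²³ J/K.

Johnson–Nyquist: V_n = √(4kTRB) ⇒ R = V_n² / (4kTB)
4kTB = 4 × 1.38×10⁻²³ × 300 × 5.29×10² = 8.76×10⁻¹⁸
R = (2.27×10⁻⁷)² / 8.76×10⁻¹⁸ = 5.88×10³ Ω = 5.88 kΩ

5.88 kΩ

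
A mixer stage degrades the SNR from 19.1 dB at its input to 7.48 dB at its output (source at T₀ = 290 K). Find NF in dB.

11.62 dB

NF (dB) = SNR_in(dB) − SNR_out(dB) when the source is at T₀
NF = 19.1 − 7.48 = 11.62 dB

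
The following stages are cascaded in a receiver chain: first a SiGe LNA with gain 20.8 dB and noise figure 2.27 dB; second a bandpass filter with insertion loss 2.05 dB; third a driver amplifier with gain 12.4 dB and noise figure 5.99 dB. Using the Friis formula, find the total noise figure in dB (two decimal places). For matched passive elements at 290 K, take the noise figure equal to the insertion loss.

Convert to linear (a loss of L dB is a gain of −L dB): F_i = 10^(NF_i/10), G_i = 10^(G_i,dB/10)
  Stage 1: F_1 = 10^(2.27/10) = 1.687, G_1 = 10^(20.8/10) = 120.2
  Stage 2: F_2 = 10^(2.05/10) = 1.603, G_2 = 10^(−2.05/10) = 0.6237
  Stage 3: F_3 = 10^(5.99/10) = 3.972, G_3 = 10^(12.4/10) = 17.38
Friis cascade:
  F = 1.687 + (1.603 − 1)/120.2 + (3.972 − 1)/74.99 = 1.731
NF = 10 log₁₀(1.731) = 2.38 dB

2.38 dB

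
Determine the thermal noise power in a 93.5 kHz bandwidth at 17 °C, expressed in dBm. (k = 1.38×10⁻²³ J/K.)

T = 17 °C + 273.15 = 290.15 K
P_n = kTB = 1.38×10⁻²³ × 290.15 × 9.35×10⁴ = 3.74×10⁻¹⁶ W
In dBm: 10 log₁₀(3.74×10⁻¹⁶ / 10⁻³) = −124.3 dBm

−124.3 dBm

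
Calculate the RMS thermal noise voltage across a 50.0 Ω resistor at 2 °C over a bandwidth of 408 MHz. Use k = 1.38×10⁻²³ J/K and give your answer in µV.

T = 2 °C + 273.15 = 275.15 K
V_n = √(4kTRB)
4kTRB = 4 × 1.38×10⁻²³ × 275.15 × 5.00×10¹ × 4.08×10⁸ = 3.10×10⁻¹⁰ V²
V_n = √(3.10×10⁻¹⁰) = 1.76×10⁻⁵ V = 17.6 µV

17.6 µV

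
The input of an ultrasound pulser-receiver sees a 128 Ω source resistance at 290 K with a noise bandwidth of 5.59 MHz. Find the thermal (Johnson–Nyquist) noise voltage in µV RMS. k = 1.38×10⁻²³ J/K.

3.38 µV

V_n = √(4kTRB)
4kTRB = 4 × 1.38×10⁻²³ × 290 × 1.28×10² × 5.59×10⁶ = 1.15×10⁻¹¹ V²
V_n = √(1.15×10⁻¹¹) = 3.38×10⁻⁶ V = 3.38 µV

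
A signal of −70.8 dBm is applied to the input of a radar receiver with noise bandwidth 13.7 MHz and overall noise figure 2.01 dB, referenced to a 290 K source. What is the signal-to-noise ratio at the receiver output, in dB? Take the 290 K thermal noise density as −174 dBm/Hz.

Noise floor: N = −174 + 10 log₁₀(B) + NF
10 log₁₀(1.37×10⁷) = 71.37 dB
N = −174 + 71.37 + 2.01 = −100.62 dBm
SNR = P_sig − N = −70.8 − (−100.62) = 29.82 dB → 29.8 dB

29.8 dB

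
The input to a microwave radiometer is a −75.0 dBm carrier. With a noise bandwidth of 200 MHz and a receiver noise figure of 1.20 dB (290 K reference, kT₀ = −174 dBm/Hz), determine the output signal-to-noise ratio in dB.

Noise floor: N = −174 + 10 log₁₀(B) + NF
10 log₁₀(2.00×10⁸) = 83.01 dB
N = −174 + 83.01 + 1.20 = −89.79 dBm
SNR = P_sig − N = −75.0 − (−89.79) = 14.79 dB → 14.8 dB

14.8 dB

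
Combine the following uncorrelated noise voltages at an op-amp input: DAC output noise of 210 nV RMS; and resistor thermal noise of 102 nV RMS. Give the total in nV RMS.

Uncorrelated sources add in power (mean-square): V_tot = √(ΣV_i²)
V_tot = √[(2.10×10⁻⁷)² + (1.02×10⁻⁷)²] = 2.33×10⁻⁷ V = 233 nV

233 nV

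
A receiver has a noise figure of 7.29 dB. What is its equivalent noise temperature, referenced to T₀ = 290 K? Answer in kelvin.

F = 10^(7.29/10) = 5.35797
T_e = (F − 1)·T₀ = (5.35797 − 1) × 290 = 1264 K

1264 K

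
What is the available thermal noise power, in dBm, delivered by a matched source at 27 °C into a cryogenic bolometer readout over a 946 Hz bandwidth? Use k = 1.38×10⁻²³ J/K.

−144.1 dBm

T = 27 °C + 273.15 = 300.15 K
P_n = kTB = 1.38×10⁻²³ × 300.15 × 9.46×10² = 3.92×10⁻¹⁸ W
In dBm: 10 log₁₀(3.92×10⁻¹⁸ / 10⁻³) = −144.1 dBm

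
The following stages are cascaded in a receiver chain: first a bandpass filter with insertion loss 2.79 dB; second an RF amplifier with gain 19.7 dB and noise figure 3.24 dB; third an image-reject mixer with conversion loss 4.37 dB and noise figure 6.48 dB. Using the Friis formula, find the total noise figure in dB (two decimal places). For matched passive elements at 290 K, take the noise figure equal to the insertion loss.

Convert to linear (a loss of L dB is a gain of −L dB): F_i = 10^(NF_i/10), G_i = 10^(G_i,dB/10)
  Stage 1: F_1 = 10^(2.79/10) = 1.901, G_1 = 10^(−2.79/10) = 0.5260
  Stage 2: F_2 = 10^(3.24/10) = 2.109, G_2 = 10^(19.7/10) = 93.33
  Stage 3: F_3 = 10^(6.48/10) = 4.446, G_3 = 10^(−4.37/10) = 0.3656
Friis cascade:
  F = 1.901 + (2.109 − 1)/0.5260 + (4.446 − 1)/49.09 = 4.079
NF = 10 log₁₀(4.079) = 6.11 dB

6.11 dB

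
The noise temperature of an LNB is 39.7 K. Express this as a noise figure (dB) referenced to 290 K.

0.557 dB

F = 1 + T_e/T₀ = 1 + 39.7/290 = 1.1369
NF = 10 log₁₀(1.1369) = 0.557 dB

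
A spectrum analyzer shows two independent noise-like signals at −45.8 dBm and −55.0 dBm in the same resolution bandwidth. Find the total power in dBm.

−45.3 dBm

Convert to linear, add, convert back:
P₁ = 2.63×10⁻⁸ W, P₂ = 3.16×10⁻⁹ W
P_tot = 2.95×10⁻⁸ W → 10 log₁₀(P_tot / 10⁻³) = −45.3 dBm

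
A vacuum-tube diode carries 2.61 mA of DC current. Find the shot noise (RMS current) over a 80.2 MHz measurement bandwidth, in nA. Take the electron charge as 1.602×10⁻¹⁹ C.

I_n = √(2qI·B)
2qI·B = 2 × 1.602×10⁻¹⁹ × 2.61×10⁻³ × 8.02×10⁷ = 6.71×10⁻¹⁴ A²
I_n = √(6.71×10⁻¹⁴) = 2.59×10⁻⁷ A = 259 nA

259 nA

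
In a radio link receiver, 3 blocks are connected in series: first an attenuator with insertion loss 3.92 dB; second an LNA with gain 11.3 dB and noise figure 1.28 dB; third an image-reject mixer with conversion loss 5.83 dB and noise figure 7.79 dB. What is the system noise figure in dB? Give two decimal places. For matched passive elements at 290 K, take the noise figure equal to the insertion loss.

6.26 dB

Convert to linear (a loss of L dB is a gain of −L dB): F_i = 10^(NF_i/10), G_i = 10^(G_i,dB/10)
  Stage 1: F_1 = 10^(3.92/10) = 2.466, G_1 = 10^(−3.92/10) = 0.4055
  Stage 2: F_2 = 10^(1.28/10) = 1.343, G_2 = 10^(11.3/10) = 13.49
  Stage 3: F_3 = 10^(7.79/10) = 6.012, G_3 = 10^(−5.83/10) = 0.2612
Friis cascade:
  F = 2.466 + (1.343 − 1)/0.4055 + (6.012 − 1)/5.470 = 4.228
NF = 10 log₁₀(4.228) = 6.26 dB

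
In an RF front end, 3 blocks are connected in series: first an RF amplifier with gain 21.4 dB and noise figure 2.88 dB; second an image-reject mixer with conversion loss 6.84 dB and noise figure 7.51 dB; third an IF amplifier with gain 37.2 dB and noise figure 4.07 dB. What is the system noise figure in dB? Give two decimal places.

Convert to linear (a loss of L dB is a gain of −L dB): F_i = 10^(NF_i/10), G_i = 10^(G_i,dB/10)
  Stage 1: F_1 = 10^(2.88/10) = 1.941, G_1 = 10^(21.4/10) = 138.0
  Stage 2: F_2 = 10^(7.51/10) = 5.636, G_2 = 10^(−6.84/10) = 0.2070
  Stage 3: F_3 = 10^(4.07/10) = 2.553, G_3 = 10^(37.2/10) = 5248
Friis cascade:
  F = 1.941 + (5.636 − 1)/138.0 + (2.553 − 1)/28.58 = 2.029
NF = 10 log₁₀(2.029) = 3.07 dB

3.07 dB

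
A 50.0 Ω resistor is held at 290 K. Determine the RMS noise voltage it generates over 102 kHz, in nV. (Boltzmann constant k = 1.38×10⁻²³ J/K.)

286 nV

V_n = √(4kTRB)
4kTRB = 4 × 1.38×10⁻²³ × 290 × 5.00×10¹ × 1.02×10⁵ = 8.16×10⁻¹⁴ V²
V_n = √(8.16×10⁻¹⁴) = 2.86×10⁻⁷ V = 286 nV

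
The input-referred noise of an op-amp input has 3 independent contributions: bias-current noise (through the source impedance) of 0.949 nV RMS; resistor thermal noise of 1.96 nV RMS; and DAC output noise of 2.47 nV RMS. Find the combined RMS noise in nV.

3.29 nV

Uncorrelated sources add in power (mean-square): V_tot = √(ΣV_i²)
V_tot = √[(9.49×10⁻¹⁰)² + (1.96×10⁻⁹)² + (2.47×10⁻⁹)²] = 3.29×10⁻⁹ V = 3.29 nV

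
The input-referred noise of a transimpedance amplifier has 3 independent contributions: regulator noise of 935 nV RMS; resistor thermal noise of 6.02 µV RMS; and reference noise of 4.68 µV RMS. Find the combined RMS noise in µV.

Uncorrelated sources add in power (mean-square): V_tot = √(ΣV_i²)
V_tot = √[(9.35×10⁻⁷)² + (6.02×10⁻⁶)² + (4.68×10⁻⁶)²] = 7.68×10⁻⁶ V = 7.68 µV

7.68 µV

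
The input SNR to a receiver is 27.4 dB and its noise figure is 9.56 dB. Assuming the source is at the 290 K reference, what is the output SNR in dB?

By definition F = SNR_in/SNR_out, so in dB: SNR_out = SNR_in − NF
SNR_out = 27.4 − 9.56 = 17.84 dB

17.84 dB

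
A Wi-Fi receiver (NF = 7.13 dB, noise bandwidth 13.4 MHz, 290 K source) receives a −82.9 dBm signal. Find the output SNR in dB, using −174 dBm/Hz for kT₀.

12.7 dB

Noise floor: N = −174 + 10 log₁₀(B) + NF
10 log₁₀(1.34×10⁷) = 71.27 dB
N = −174 + 71.27 + 7.13 = −95.60 dBm
SNR = P_sig − N = −82.9 − (−95.60) = 12.70 dB → 12.7 dB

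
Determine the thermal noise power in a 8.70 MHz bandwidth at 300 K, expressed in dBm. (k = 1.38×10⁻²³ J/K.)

−104.4 dBm

P_n = kTB = 1.38×10⁻²³ × 300 × 8.70×10⁶ = 3.60×10⁻¹⁴ W
In dBm: 10 log₁₀(3.60×10⁻¹⁴ / 10⁻³) = −104.4 dBm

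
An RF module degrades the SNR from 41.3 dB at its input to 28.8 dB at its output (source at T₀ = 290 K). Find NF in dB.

12.5 dB

NF (dB) = SNR_in(dB) − SNR_out(dB) when the source is at T₀
NF = 41.3 − 28.8 = 12.5 dB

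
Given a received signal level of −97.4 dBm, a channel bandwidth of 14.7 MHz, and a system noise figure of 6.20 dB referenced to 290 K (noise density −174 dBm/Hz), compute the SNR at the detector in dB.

−1.3 dB

Noise floor: N = −174 + 10 log₁₀(B) + NF
10 log₁₀(1.47×10⁷) = 71.67 dB
N = −174 + 71.67 + 6.20 = −96.13 dBm
SNR = P_sig − N = −97.4 − (−96.13) = −1.27 dB → −1.3 dB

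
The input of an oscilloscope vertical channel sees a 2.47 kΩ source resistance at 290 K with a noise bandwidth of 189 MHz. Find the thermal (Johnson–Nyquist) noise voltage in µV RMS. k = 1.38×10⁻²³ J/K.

86.4 µV

V_n = √(4kTRB)
4kTRB = 4 × 1.38×10⁻²³ × 290 × 2.47×10³ × 1.89×10⁸ = 7.47×10⁻⁹ V²
V_n = √(7.47×10⁻⁹) = 8.64×10⁻⁵ V = 86.4 µV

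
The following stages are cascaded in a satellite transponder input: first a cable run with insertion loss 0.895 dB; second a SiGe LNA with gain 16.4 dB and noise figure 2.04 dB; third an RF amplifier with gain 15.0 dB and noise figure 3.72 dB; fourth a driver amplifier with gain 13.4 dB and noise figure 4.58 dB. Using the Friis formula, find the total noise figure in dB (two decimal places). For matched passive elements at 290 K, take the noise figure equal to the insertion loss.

3.02 dB

Convert to linear (a loss of L dB is a gain of −L dB): F_i = 10^(NF_i/10), G_i = 10^(G_i,dB/10)
  Stage 1: F_1 = 10^(0.895/10) = 1.229, G_1 = 10^(−0.895/10) = 0.8138
  Stage 2: F_2 = 10^(2.04/10) = 1.600, G_2 = 10^(16.4/10) = 43.65
  Stage 3: F_3 = 10^(3.72/10) = 2.355, G_3 = 10^(15.0/10) = 31.62
  Stage 4: F_4 = 10^(4.58/10) = 2.871, G_4 = 10^(13.4/10) = 21.88
Friis cascade:
  F = 1.229 + (1.600 − 1)/0.8138 + (2.355 − 1)/35.52 + (2.871 − 1)/1123 = 2.005
NF = 10 log₁₀(2.005) = 3.02 dB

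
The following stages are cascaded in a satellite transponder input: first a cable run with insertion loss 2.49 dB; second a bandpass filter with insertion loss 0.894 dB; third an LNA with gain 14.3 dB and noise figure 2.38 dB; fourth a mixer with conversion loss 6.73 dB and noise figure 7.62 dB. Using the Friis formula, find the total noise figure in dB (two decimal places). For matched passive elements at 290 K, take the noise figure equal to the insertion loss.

6.19 dB

Convert to linear (a loss of L dB is a gain of −L dB): F_i = 10^(NF_i/10), G_i = 10^(G_i,dB/10)
  Stage 1: F_1 = 10^(2.49/10) = 1.774, G_1 = 10^(−2.49/10) = 0.5636
  Stage 2: F_2 = 10^(0.894/10) = 1.229, G_2 = 10^(−0.894/10) = 0.8140
  Stage 3: F_3 = 10^(2.38/10) = 1.730, G_3 = 10^(14.3/10) = 26.92
  Stage 4: F_4 = 10^(7.62/10) = 5.781, G_4 = 10^(−6.73/10) = 0.2123
Friis cascade:
  F = 1.774 + (1.229 − 1)/0.5636 + (1.730 − 1)/0.4588 + (5.781 − 1)/12.35 = 4.158
NF = 10 log₁₀(4.158) = 6.19 dB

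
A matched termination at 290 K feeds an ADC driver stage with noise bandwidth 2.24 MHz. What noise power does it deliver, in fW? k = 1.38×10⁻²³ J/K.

P_n = kTB = 1.38×10⁻²³ × 290 × 2.24×10⁶ = 8.96×10⁻¹⁵ W = 8.96 fW

8.96 fW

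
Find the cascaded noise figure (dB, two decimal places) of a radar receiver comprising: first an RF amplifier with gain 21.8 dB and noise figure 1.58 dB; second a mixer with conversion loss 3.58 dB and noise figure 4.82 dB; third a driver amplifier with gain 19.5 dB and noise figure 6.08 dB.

1.76 dB

Convert to linear (a loss of L dB is a gain of −L dB): F_i = 10^(NF_i/10), G_i = 10^(G_i,dB/10)
  Stage 1: F_1 = 10^(1.58/10) = 1.439, G_1 = 10^(21.8/10) = 151.4
  Stage 2: F_2 = 10^(4.82/10) = 3.034, G_2 = 10^(−3.58/10) = 0.4385
  Stage 3: F_3 = 10^(6.08/10) = 4.055, G_3 = 10^(19.5/10) = 89.13
Friis cascade:
  F = 1.439 + (3.034 − 1)/151.4 + (4.055 − 1)/66.37 = 1.498
NF = 10 log₁₀(1.498) = 1.76 dB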